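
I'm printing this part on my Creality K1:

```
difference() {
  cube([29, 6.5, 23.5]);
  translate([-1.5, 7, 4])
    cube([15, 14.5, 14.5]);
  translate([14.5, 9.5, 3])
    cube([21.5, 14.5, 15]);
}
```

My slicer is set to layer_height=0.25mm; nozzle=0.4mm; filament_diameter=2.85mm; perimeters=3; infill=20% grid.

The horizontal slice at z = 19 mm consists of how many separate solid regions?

1

At z = 19 mm: the 29×6.5 cube contributes its full rectangle; the cube at (-1.5, 7) does not reach this height (z outside [4, 18.5]); the cube at (14.5, 9.5) is not intersected at this z (z outside [3, 18]); After the difference (first − rest): none of the subtracted shapes is present at this height, so the 29×6.5 cube is unchanged — 1 connected region. The result has 1 disconnected region.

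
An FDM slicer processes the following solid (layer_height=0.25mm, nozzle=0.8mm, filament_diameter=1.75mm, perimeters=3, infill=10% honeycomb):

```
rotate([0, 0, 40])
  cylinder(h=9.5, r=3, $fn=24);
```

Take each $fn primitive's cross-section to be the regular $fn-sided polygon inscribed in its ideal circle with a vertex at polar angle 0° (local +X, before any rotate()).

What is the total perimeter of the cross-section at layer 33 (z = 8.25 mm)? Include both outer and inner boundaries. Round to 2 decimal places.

18.80 mm

At z = 8.25 mm: the cylinder: section is a regular 24-gon, circumradius r=3 (perimeter = 2·24·3.000·sin(180°/24) = 18.80 mm); (rotated 40° about Z; rotation is an isometry so areas/perimeters/island counts are preserved). Overall, the cross-section is a single solid region. Total boundary length (outer) = 18.80 mm.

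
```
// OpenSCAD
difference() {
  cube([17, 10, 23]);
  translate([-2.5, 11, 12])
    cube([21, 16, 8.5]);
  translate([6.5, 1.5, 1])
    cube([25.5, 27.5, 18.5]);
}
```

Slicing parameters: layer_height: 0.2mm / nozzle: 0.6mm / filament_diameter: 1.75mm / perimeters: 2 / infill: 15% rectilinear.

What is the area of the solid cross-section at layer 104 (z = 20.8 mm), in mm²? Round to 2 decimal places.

At z = 20.8 mm: the 17×10 cube contributes its full rectangle (area 170.00 mm²); the cube at (-2.5, 11) is absent (z outside [12, 20.5]); the cube at (6.5, 1.5) is absent (z outside [1, 19.5]); Subtracting the remaining from the first: none of the subtracted shapes is present at this height, so the 17×10 cube is unchanged — area = 170.00 mm². Overall, the cross-section is a single solid region. Net area = 170.00 mm².

170.00 mm²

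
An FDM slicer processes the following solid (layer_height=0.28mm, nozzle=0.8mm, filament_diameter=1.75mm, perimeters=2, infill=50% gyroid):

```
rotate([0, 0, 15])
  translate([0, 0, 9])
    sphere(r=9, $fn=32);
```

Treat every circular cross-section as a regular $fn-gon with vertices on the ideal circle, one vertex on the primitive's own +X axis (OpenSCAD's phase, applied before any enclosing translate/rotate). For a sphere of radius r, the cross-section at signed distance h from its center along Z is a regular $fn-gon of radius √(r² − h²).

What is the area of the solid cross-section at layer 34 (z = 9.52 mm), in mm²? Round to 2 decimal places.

251.99 mm²

At z = 9.52 mm: the r=9 sphere contributes a regular 32-gon of circumradius √(9²−0.52²) = 8.985 (area = (32/2)·8.985²·sin(360°/32) = 251.99 mm²); (whole slice rotated 15° about Z — lengths, areas and connectivity unchanged). Overall, the cross-section is a single solid region. Net area = 251.99 mm².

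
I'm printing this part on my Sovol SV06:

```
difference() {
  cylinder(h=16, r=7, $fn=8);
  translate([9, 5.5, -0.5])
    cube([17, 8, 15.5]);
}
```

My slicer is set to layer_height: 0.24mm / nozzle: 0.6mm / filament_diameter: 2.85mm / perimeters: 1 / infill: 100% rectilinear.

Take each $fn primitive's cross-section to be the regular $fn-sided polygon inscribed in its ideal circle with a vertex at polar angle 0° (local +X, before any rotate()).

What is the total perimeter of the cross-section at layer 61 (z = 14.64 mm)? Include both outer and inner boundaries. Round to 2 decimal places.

42.86 mm

At z = 14.64 mm: the r=7 cylinder gives a regular 8-gon of circumradius 7 (constant along its height) (perimeter = 2·8·7.000·sin(180°/8) = 42.86 mm); the cube at (9, 5.5) (footprint 17×8) is included at this height (perimeter 50.00 mm); Subtracting the remaining from the first: starting from the r=7 cylinder, the 17×8 cube at (9, 5.5) misses the remaining region (no effect) — boundary = 42.86 mm. Overall, the cross-section is a single solid region. Total boundary length (outer) = 42.86 mm.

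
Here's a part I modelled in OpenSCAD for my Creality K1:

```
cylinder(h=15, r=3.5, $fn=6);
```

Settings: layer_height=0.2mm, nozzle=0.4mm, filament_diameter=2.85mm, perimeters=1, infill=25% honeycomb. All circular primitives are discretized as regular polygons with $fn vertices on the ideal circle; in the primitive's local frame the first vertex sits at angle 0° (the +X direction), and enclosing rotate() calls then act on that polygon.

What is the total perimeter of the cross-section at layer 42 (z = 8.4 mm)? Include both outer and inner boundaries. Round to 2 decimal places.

At z = 8.4 mm: the r=3.5 cylinder contributes a regular 6-gon of circumradius 3.5 (perimeter = 2·6·3.500·sin(180°/6) = 21.00 mm). Overall, the cross-section is a single solid region. Total boundary length (outer) = 21.00 mm.

21.00 mm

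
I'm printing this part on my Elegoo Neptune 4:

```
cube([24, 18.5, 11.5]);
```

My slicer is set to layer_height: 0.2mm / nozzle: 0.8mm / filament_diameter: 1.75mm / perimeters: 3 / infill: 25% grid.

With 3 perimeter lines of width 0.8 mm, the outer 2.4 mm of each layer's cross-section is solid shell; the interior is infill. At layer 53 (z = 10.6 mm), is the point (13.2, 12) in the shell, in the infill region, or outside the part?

At z = 10.6 mm: the cube (footprint 24×18.5) is included at this height. Overall, the cross-section is a single solid region. The nearest boundary edge runs (24.00, 18.50)→(0.00, 18.50); distance from the point to it = 6.50 mm. The point is inside the cross-section and 6.50 mm from the nearest boundary — more than the 2.4 mm shell width (3 × 0.8), so it's in the infill interior.

infill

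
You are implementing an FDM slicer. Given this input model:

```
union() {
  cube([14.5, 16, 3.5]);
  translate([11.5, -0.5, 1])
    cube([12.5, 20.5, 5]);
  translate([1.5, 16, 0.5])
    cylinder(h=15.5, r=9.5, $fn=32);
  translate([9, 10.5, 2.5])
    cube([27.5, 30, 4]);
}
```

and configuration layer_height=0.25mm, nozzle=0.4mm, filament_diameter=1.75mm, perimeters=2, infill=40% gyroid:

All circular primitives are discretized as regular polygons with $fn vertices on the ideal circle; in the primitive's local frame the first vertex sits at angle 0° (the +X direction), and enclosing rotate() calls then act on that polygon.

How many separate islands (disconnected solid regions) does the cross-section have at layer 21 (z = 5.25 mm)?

At z = 5.25 mm: the cube is absent (z outside [0, 3.5]); the cube at (11.5, -0.5) (footprint 12.5×20.5) is included at this height; the r=9.5 cylinder at (1.5, 16) gives a regular 32-gon of circumradius 9.5 (constant along its height); the cube at (9, 10.5) (footprint 27.5×30) is included at this height; Combining (union): the regions partially overlap (shared area 134.26 mm²), so overlapping operands fuse into one piece — 1 connected region. Overall, the cross-section is a single solid region. Island count = 1.

1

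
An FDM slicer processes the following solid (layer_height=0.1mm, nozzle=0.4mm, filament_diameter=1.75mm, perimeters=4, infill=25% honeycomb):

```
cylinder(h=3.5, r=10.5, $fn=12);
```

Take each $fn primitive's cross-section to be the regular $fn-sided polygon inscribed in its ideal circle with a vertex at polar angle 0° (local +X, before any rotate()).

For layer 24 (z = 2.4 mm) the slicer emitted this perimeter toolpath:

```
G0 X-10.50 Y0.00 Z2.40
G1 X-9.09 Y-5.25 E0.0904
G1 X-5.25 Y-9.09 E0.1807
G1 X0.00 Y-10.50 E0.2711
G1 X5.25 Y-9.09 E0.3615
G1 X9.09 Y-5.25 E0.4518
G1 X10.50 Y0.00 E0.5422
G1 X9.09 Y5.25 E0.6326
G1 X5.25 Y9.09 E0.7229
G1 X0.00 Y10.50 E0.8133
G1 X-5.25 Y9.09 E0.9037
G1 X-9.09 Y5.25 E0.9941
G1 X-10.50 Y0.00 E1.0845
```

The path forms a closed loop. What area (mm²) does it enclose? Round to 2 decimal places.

330.63 mm²

Apply the shoelace formula to the sequence of (X, Y) vertices; enclosed area = 330.63 mm².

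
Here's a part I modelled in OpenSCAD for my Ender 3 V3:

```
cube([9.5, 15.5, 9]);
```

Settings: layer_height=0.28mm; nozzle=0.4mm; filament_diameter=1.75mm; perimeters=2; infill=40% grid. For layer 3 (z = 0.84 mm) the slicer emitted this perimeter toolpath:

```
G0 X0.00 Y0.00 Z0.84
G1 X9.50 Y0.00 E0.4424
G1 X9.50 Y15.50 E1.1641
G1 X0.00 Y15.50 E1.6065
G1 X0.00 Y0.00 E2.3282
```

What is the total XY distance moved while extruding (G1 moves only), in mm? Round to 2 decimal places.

50.00 mm

Sum the Euclidean lengths of each G1 segment: total = 50.00 mm.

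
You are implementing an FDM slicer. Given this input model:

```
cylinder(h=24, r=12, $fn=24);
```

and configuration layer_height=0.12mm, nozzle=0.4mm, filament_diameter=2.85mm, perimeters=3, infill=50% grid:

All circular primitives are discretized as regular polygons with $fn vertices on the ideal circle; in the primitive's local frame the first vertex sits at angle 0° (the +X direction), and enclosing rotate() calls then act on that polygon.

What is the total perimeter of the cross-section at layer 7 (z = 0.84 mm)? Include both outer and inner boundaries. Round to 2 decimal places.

At z = 0.84 mm: the cylinder: section is a regular 24-gon, circumradius r=12 (perimeter = 2·24·12.000·sin(180°/24) = 75.18 mm). Overall, the cross-section is a single solid region. Total boundary length (outer) = 75.18 mm.

75.18 mm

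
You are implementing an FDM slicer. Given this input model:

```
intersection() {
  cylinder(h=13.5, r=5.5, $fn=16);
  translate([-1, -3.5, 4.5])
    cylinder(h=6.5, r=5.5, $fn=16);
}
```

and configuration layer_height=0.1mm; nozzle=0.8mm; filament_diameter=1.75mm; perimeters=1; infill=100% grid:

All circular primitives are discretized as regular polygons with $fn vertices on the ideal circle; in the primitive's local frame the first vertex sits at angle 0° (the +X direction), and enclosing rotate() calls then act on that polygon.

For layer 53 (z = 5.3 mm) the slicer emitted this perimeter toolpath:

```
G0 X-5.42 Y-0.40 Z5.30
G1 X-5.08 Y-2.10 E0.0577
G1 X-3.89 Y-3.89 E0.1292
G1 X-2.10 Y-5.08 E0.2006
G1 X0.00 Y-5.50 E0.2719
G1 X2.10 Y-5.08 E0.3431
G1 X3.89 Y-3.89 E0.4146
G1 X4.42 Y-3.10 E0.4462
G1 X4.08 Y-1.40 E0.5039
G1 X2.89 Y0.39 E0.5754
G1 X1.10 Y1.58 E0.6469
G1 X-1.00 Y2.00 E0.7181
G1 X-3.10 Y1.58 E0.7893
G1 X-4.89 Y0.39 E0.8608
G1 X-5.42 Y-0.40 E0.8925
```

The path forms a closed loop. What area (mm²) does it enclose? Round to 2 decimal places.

Apply the shoelace formula to the sequence of (X, Y) vertices; enclosed area = 53.79 mm².

53.79 mm²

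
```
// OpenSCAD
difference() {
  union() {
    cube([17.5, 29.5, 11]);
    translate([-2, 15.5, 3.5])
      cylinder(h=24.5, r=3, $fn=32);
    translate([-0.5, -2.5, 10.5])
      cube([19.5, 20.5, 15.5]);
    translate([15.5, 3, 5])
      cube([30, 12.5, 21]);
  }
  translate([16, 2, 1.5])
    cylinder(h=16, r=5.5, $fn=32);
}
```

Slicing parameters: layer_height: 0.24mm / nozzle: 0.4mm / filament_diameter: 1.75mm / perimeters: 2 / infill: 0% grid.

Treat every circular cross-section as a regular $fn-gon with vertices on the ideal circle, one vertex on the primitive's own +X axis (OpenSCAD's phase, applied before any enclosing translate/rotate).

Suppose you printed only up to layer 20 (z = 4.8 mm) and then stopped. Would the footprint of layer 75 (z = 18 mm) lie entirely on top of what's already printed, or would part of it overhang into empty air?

Compare the two slices. At z = 4.8: the cube is present — its section is the full 17.5×29.5 rectangle (area 516.25 mm²); the r=3 cylinder at (-2, 15.5) gives a regular 32-gon of circumradius 3 (constant along its height) (area = (32/2)·3.000²·sin(360°/32) = 28.09 mm²); the cube at (-0.5, -2.5) does not reach this height (z outside [10.5, 26]); the cube at (15.5, 3) is not intersected at this z (z outside [5, 26]); Taking the union: the regions partially overlap — summed areas 544.34 mm² minus the doubly-counted overlap 3.05 mm² gives 541.29 mm² — area = 541.29 mm²; the cylinder at (16, 2): section is a regular 32-gon, circumradius r=5.5 (area = (32/2)·5.500²·sin(360°/32) = 94.42 mm²); Subtracting the remaining from the first: starting from the result so far (541.29 mm²), the r=5.5 cylinder at (16, 2) partially overlaps it — only the 45.44 mm² overlap (of its 94.42 mm²) is removed, clipping the outline — area = 495.85 mm². At z = 18: the cube is not intersected at this z (z outside [0, 11]); the r=3 cylinder at (-2, 15.5) contributes a regular 32-gon of circumradius 3 (area = (32/2)·3.000²·sin(360°/32) = 28.09 mm²); the 19.5×20.5 cube at (-0.5, -2.5) contributes its full rectangle (area 399.75 mm²); the cube at (15.5, 3) (footprint 30×12.5) is included at this height (area 375.00 mm²); Taking the union: the regions partially overlap — summed areas 802.84 mm² minus the doubly-counted overlap 49.21 mm² gives 753.63 mm² — area = 753.63 mm²; the cylinder at (16, 2) does not reach this height (z outside [1.5, 17.5]); Subtracting the remaining from the first: none of the subtracted shapes is present at this height, so the result so far is unchanged — area = 753.63 mm². Checking containment: at z = 18 the cross-section extends beyond the z = 4.8 cross-section by about 459.03 mm².

part overhangs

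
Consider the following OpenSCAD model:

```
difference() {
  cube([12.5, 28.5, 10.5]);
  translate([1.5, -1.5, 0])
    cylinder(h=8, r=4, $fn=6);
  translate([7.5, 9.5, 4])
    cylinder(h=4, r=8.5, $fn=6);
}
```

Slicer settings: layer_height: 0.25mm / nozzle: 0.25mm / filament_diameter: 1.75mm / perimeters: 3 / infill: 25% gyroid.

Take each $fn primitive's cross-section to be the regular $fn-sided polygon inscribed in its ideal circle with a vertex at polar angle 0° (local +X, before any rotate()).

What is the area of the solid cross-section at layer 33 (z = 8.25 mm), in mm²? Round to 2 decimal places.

At z = 8.25 mm: the cube is present — its section is the full 12.5×28.5 rectangle (area 356.25 mm²); the cylinder at (1.5, -1.5) is absent (z outside [0, 8]); the cylinder at (7.5, 9.5) is absent (z outside [4, 8]); After the difference (first − rest): none of the subtracted shapes is present at this height, so the 12.5×28.5 cube is unchanged — area = 356.25 mm². Overall, the cross-section is a single solid region. Net area = 356.25 mm².

356.25 mm²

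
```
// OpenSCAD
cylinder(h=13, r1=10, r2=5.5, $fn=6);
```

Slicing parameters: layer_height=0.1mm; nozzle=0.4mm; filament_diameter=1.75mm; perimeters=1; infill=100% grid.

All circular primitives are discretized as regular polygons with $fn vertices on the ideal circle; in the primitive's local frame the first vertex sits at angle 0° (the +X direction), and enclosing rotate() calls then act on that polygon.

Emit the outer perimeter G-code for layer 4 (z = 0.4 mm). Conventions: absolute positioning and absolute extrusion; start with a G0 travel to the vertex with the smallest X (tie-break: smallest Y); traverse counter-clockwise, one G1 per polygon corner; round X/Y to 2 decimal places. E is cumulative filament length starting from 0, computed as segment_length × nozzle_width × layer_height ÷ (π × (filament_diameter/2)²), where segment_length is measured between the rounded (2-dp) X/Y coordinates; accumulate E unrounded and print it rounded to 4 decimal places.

At z = 0.4 mm: the cone (r1=10→r2=5.5) has section circumradius 9.862 here — a regular 6-gon. The outline is a single polygon with 6 vertices. Extrusion per mm of travel: 0.4 × 0.1 / (π × 0.875²) = 0.016630. Accumulating E over each segment gives final E = 0.9839.

G0 X-9.86 Y0.00 Z0.40
G1 X-4.93 Y-8.54 E0.1640
G1 X4.93 Y-8.54 E0.3280
G1 X9.86 Y0.00 E0.4919
G1 X4.93 Y8.54 E0.6559
G1 X-4.93 Y8.54 E0.8199
G1 X-9.86 Y0.00 E0.9839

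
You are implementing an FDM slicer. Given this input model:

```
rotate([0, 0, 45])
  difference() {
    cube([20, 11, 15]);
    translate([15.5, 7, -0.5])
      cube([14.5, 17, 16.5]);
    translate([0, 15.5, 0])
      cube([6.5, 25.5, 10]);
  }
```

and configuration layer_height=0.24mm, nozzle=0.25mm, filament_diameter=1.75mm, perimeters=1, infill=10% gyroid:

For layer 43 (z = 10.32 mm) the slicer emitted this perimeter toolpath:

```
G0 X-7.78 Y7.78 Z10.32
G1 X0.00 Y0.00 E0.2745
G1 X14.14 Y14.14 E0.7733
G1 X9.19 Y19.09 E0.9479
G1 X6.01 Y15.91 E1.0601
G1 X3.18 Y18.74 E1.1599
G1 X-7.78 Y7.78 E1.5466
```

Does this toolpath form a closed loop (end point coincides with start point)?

yes

Start point (G0): (-7.78, 7.78). End point (last G1): the path returns to the start — closed.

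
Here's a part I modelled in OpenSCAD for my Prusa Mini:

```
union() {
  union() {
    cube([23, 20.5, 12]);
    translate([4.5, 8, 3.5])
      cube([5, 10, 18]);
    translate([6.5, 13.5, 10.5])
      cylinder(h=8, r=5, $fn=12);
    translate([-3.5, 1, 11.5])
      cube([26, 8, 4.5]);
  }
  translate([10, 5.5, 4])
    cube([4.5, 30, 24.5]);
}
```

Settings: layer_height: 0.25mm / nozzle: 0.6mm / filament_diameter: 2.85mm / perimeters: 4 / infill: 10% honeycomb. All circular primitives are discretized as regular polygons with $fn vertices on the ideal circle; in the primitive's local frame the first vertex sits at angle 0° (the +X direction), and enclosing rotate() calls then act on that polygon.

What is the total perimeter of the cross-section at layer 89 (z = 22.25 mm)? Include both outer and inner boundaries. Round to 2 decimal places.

At z = 22.25 mm: the cube does not reach this height (z outside [0, 12]); the cube at (4.5, 8) is absent (z outside [3.5, 21.5]); the cylinder at (6.5, 13.5) is not intersected at this z (z outside [10.5, 18.5]); the cube at (-3.5, 1) does not reach this height (z outside [11.5, 16]); Taking the union: nothing is present at this height; the cube at (10, 5.5) is present — its section is the full 4.5×30 rectangle (perimeter 69.00 mm); Taking the union: only the 4.5×30 cube at (10, 5.5) is present, so the union is just that shape — boundary = 69.00 mm. Overall, the cross-section is a single solid region. Total boundary length (outer) = 69.00 mm.

69.00 mm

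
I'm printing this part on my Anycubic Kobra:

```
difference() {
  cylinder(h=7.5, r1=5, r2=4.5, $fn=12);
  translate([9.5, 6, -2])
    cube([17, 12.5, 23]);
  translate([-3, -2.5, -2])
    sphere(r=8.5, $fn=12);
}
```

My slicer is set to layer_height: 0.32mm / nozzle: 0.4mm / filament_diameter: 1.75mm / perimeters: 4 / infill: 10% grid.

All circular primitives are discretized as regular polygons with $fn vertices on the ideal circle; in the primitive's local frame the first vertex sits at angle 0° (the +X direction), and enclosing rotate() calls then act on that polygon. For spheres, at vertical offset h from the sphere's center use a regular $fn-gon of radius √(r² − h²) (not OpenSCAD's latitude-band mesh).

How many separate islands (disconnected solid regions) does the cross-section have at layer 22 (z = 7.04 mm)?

1

At z = 7.04 mm: the cone (r1=5→r2=4.5) has section circumradius 4.531 here — a regular 12-gon; the cube at (9.5, 6) (footprint 17×12.5) is included at this height; the sphere at (-3, -2.5) is absent (|z−center|=9.040 > r=8.5); Taking the first minus the rest: starting from the cone, the 17×12.5 cube at (9.5, 6) misses the remaining region (no effect) — 1 connected region. Overall, the cross-section is a single solid region. Island count = 1.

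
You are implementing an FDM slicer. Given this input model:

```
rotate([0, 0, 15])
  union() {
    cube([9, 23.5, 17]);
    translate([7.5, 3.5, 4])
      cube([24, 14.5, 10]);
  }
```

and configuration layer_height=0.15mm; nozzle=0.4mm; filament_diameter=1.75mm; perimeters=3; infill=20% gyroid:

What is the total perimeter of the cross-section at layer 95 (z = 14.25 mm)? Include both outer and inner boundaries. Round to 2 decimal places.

65.00 mm

At z = 14.25 mm: the cube is present — its section is the full 9×23.5 rectangle (perimeter 65.00 mm); the cube at (7.5, 3.5) does not reach this height (z outside [4, 14]); Merging all regions: only the 9×23.5 cube is present, so the union is just that shape — boundary = 65.00 mm; (whole slice rotated 15° about Z — lengths, areas and connectivity unchanged). Overall, the cross-section is a single solid region. Total boundary length (outer) = 65.00 mm.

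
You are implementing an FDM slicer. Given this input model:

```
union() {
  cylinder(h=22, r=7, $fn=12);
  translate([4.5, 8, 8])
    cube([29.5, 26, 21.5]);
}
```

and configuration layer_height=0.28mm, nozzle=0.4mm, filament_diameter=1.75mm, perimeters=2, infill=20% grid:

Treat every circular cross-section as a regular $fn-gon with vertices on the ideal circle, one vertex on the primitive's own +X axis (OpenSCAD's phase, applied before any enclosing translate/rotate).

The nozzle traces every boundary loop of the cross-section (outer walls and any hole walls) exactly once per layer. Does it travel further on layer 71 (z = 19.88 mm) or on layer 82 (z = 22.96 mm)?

Layer 71 (z = 19.88): the r=7 cylinder contributes a regular 12-gon of circumradius 7 (perimeter = 2·12·7.000·sin(180°/12) = 43.48 mm); the cube at (4.5, 8) is present — its section is the full 29.5×26 rectangle (perimeter 111.00 mm); Combining (union): the 2 present regions are separate (no shared area or edge), so areas and boundary lengths simply add and each stays a separate island — boundary = 154.48 mm. So its perimeter = 154.48 mm. Layer 82 (z = 22.96): the cylinder is absent (z outside [0, 22]); the cube at (4.5, 8) (footprint 29.5×26) is included at this height (perimeter 111.00 mm); Taking the union: only the 29.5×26 cube at (4.5, 8) is present, so the union is just that shape — boundary = 111.00 mm. So its perimeter = 111.00 mm. Layer 71 is larger (154.48 vs 111.00 mm).

layer 71 (z = 19.88 mm)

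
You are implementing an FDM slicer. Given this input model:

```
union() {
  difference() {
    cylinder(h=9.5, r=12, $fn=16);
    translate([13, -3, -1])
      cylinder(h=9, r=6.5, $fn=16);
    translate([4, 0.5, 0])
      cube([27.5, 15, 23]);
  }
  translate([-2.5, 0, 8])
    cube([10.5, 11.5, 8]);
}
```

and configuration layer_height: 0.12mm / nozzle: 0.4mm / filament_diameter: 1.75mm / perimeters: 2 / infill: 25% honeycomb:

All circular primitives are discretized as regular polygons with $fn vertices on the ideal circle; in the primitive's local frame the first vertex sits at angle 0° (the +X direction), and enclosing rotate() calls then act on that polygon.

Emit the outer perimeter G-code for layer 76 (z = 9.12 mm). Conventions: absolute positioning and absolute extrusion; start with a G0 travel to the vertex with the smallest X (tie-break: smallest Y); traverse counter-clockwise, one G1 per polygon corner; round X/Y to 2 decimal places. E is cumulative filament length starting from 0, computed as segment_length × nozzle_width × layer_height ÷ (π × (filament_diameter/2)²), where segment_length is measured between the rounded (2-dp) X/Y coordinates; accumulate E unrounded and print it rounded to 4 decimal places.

At z = 9.12 mm: the r=12 cylinder contributes a regular 16-gon of circumradius 12; the cylinder at (13, -3) does not reach this height (z outside [-1, 8]); the cube at (4, 0.5) is present — its section is the full 27.5×15 rectangle; Taking the first minus the rest: starting from the r=12 cylinder, the 27.5×15 cube at (4, 0.5) partially overlaps it — only the 59.83 mm² overlap (of its 412.50 mm²) is removed, clipping the outline — 1 connected region; the cube at (-2.5, 0) (footprint 10.5×11.5) is included at this height; Merging all regions: the regions partially overlap (shared area 76.53 mm²), so overlapping operands fuse into one piece — 1 connected region. The outline is a single polygon with 17 vertices. Extrusion per mm of travel: 0.4 × 0.12 / (π × 0.875²) = 0.019956. Accumulating E over each segment gives final E = 1.5897.

G0 X-12.00 Y0.00 Z9.12
G1 X-11.09 Y-4.59 E0.0934
G1 X-8.49 Y-8.49 E0.1869
G1 X-4.59 Y-11.09 E0.2805
G1 X0.00 Y-12.00 E0.3738
G1 X4.59 Y-11.09 E0.4672
G1 X8.49 Y-8.49 E0.5608
G1 X11.09 Y-4.59 E0.6543
G1 X12.00 Y0.00 E0.7477
G1 X11.90 Y0.50 E0.7579
G1 X8.00 Y0.50 E0.8357
G1 X8.00 Y11.50 E1.0552
G1 X2.51 Y11.50 E1.1648
G1 X0.00 Y12.00 E1.2158
G1 X-4.59 Y11.09 E1.3092
G1 X-8.49 Y8.49 E1.4028
G1 X-11.09 Y4.59 E1.4963
G1 X-12.00 Y0.00 E1.5897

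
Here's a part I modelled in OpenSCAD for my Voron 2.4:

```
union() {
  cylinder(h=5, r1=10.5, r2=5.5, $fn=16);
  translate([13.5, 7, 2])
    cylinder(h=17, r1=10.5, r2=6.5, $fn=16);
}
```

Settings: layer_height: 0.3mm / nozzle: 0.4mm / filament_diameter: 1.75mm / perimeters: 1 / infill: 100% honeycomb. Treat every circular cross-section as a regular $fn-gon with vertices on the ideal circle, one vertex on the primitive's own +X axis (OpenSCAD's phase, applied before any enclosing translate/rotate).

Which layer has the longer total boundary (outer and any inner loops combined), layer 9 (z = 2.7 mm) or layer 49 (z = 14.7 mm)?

Layer 9 (z = 2.7): the cone: at t=0.540 of its height the radius interpolates to r₁+(r₂−r₁)t = 7.800, giving a regular 16-gon of that circumradius (perimeter = 2·16·7.800·sin(180°/16) = 48.69 mm); the cone at (13.5, 7): at t=0.041 of its height the radius interpolates to r₁+(r₂−r₁)t = 10.335, giving a regular 16-gon of that circumradius (perimeter = 2·16·10.335·sin(180°/16) = 64.52 mm); Combining (union): the regions partially overlap (shared area 17.06 mm²), so the edge portions inside another operand are dropped and the merged outline is re-measured after clipping — boundary = 93.29 mm. So its perimeter = 93.29 mm. Layer 49 (z = 14.7): the cone is absent (z outside [0, 5]); the cone at (13.5, 7) (r1=10.5→r2=6.5) has section circumradius 7.512 here — a regular 16-gon (perimeter = 2·16·7.512·sin(180°/16) = 46.90 mm); Combining (union): only the cone at (13.5, 7) is present, so the union is just that shape — boundary = 46.90 mm. So its perimeter = 46.90 mm. Layer 9 is larger (93.29 vs 46.90 mm).

layer 9 (z = 2.7 mm)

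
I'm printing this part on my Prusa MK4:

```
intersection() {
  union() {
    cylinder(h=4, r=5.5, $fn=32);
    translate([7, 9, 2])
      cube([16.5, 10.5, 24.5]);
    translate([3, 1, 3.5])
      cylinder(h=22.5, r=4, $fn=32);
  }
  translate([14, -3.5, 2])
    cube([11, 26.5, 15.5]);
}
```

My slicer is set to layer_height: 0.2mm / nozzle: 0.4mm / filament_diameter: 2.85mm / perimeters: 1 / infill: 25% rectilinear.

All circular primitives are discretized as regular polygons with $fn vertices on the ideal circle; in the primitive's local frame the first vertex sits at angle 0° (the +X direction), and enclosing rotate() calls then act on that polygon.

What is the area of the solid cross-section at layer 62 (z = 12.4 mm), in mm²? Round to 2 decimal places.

99.75 mm²

At z = 12.4 mm: the cylinder is not intersected at this z (z outside [0, 4]); the cube at (7, 9) (footprint 16.5×10.5) is included at this height (area 173.25 mm²); the r=4 cylinder at (3, 1) contributes a regular 32-gon of circumradius 4 (area = (32/2)·4.000²·sin(360°/32) = 49.94 mm²); Taking the union: the 2 present regions are separate (no shared area or edge), so areas and boundary lengths simply add and each stays a separate island — area = 223.19 mm²; the 11×26.5 cube at (14, -3.5) contributes its full rectangle (area 291.50 mm²); Taking the intersection: the 11×26.5 cube at (14, -3.5) partially overlaps that combined region; clipping to the common part keeps 99.75 mm² — area = 99.75 mm². Overall, the cross-section is a single solid region. Net area = 99.75 mm².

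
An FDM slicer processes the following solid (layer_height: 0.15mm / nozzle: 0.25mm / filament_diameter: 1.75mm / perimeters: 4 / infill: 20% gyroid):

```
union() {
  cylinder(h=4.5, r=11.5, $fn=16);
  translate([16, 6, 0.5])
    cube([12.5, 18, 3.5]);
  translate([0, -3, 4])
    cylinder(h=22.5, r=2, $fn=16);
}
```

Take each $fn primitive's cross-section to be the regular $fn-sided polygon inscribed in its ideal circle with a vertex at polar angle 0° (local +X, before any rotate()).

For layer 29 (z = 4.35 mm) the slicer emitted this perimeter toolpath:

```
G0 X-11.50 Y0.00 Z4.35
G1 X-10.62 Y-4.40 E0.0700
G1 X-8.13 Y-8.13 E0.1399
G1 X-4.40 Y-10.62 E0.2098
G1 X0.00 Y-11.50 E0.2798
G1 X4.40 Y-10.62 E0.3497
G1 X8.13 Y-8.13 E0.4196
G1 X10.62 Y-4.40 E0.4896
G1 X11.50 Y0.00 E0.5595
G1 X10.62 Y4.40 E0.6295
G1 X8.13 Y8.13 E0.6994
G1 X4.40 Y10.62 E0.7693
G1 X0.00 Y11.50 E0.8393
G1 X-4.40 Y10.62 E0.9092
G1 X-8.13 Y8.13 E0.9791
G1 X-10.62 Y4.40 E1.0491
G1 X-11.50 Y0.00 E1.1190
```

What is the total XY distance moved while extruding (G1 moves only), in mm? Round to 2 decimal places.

Sum the Euclidean lengths of each G1 segment: total = 71.78 mm.

71.78 mm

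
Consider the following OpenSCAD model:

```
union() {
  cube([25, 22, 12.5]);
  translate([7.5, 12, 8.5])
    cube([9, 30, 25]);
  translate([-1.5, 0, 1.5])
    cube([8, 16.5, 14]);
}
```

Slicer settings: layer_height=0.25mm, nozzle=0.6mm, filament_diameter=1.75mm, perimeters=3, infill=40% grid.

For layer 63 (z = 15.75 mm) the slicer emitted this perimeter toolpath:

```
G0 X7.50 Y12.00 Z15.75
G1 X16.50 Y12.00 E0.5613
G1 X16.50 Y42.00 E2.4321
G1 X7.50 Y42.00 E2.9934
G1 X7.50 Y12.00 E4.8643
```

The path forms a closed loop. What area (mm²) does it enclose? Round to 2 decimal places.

270.00 mm²

Apply the shoelace formula to the sequence of (X, Y) vertices; enclosed area = 270.00 mm².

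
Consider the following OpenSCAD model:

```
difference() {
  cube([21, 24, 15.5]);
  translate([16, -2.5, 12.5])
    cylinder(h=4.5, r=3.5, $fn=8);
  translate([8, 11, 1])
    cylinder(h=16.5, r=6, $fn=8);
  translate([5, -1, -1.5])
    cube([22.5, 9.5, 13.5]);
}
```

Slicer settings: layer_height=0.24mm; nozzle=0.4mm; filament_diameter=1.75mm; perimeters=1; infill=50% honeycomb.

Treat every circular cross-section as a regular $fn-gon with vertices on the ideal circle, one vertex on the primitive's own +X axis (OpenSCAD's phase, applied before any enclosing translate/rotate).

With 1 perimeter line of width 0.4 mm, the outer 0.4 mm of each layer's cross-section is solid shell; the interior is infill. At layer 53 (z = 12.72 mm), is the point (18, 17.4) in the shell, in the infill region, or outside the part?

At z = 12.72 mm: the cube (footprint 21×24) is included at this height; the cylinder at (16, -2.5): section is a regular 8-gon, circumradius r=3.5; the r=6 cylinder at (8, 11) contributes a regular 8-gon of circumradius 6; the cube at (5, -1) is not intersected at this z (z outside [-1.5, 12]); After the difference (first − rest): starting from the 21×24 cube, the r=3.5 cylinder at (16, -2.5) partially overlaps it — only the 2.41 mm² overlap (of its 34.65 mm²) is removed, clipping the outline; the r=6 cylinder at (8, 11) lies wholly inside it (removes its full 101.82 mm² and its 36.74 mm outline becomes a hole wall) — 1 connected region with 1 hole. Overall, the cross-section is one region with 1 hole. The nearest boundary edge runs (21.00, 24.00)→(21.00, 0.00); distance from the point to it = 3.00 mm. The point is inside the cross-section and 3.00 mm from the nearest boundary — more than the 0.4 mm shell width (1 × 0.4), so it's in the infill interior.

infill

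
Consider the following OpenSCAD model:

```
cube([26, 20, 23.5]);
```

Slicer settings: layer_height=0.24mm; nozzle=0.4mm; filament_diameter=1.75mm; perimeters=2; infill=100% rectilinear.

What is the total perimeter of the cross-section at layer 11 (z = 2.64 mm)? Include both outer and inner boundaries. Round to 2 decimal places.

At z = 2.64 mm: the cube (footprint 26×20) is included at this height (perimeter 92.00 mm). Overall, the cross-section is a single solid region. Total boundary length (outer) = 92.00 mm.

92.00 mm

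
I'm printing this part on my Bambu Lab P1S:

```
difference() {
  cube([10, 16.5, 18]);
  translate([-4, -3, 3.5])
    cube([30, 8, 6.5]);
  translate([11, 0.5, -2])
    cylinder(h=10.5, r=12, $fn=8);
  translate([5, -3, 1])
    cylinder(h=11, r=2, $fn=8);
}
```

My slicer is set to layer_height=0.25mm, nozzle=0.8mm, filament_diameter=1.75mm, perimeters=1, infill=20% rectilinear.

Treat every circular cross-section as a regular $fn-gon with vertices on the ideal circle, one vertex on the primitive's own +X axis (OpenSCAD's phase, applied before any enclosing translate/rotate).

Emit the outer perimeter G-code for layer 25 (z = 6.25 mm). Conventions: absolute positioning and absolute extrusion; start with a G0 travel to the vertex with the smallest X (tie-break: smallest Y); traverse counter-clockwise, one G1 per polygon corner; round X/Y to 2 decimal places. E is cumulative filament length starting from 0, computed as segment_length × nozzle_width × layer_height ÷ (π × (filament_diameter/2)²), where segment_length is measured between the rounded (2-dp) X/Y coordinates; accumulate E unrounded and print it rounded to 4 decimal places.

G0 X0.00 Y5.00 Z6.25
G1 X0.86 Y5.00 E0.0715
G1 X2.51 Y8.99 E0.4305
G1 X10.00 Y12.09 E1.1046
G1 X10.00 Y16.50 E1.4713
G1 X0.00 Y16.50 E2.3028
G1 X0.00 Y5.00 E3.2590

At z = 6.25 mm: the 10×16.5 cube contributes its full rectangle; the cube at (-4, -3) (footprint 30×8) is included at this height; the cylinder at (11, 0.5): section is a regular 8-gon, circumradius r=12; the cylinder at (5, -3): section is a regular 8-gon, circumradius r=2; After the difference (first − rest): starting from the 10×16.5 cube, the 30×8 cube at (-4, -3) partially overlaps it — only the 50.00 mm² overlap (of its 240.00 mm²) is removed, clipping the outline; the r=12 cylinder at (11, 0.5) partially overlaps it — only the 44.72 mm² overlap (of its 407.29 mm²) is removed, clipping the outline; the r=2 cylinder at (5, -3) misses the remaining region (no effect) — 1 connected region. The outline is a single polygon with 6 vertices. Extrusion per mm of travel: 0.8 × 0.25 / (π × 0.875²) = 0.083150. Accumulating E over each segment gives final E = 3.2590.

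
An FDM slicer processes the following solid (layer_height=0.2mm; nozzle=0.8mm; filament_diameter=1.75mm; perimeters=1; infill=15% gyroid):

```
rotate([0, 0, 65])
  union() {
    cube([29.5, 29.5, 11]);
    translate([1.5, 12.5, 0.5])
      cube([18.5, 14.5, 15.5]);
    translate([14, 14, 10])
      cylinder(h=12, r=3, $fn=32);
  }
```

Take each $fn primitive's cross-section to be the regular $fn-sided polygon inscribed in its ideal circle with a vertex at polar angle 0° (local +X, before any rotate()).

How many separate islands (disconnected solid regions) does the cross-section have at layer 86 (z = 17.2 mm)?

At z = 17.2 mm: the cube is not intersected at this z (z outside [0, 11]); the cube at (1.5, 12.5) is not intersected at this z (z outside [0.5, 16]); the r=3 cylinder at (14, 14) gives a regular 32-gon of circumradius 3 (constant along its height); Combining (union): only the r=3 cylinder at (14, 14) is present, so the union is just that shape — 1 connected region; (rotated 65° about Z; rotation is an isometry so areas/perimeters/island counts are preserved). Overall, the cross-section is a single solid region. Island count = 1.

1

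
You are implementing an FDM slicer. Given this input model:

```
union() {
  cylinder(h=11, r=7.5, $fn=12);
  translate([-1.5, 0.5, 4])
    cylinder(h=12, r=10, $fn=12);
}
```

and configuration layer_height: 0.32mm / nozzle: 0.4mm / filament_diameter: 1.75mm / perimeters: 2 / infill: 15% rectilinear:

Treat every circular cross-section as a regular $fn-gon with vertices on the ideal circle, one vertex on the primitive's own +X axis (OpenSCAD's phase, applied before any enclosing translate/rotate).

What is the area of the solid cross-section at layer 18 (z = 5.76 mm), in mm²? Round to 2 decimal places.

300.00 mm²

At z = 5.76 mm: the r=7.5 cylinder gives a regular 12-gon of circumradius 7.5 (constant along its height) (area = (12/2)·7.500²·sin(360°/12) = 168.75 mm²); the cylinder at (-1.5, 0.5): section is a regular 12-gon, circumradius r=10 (area = (12/2)·10.000²·sin(360°/12) = 300.00 mm²); Combining (union): the r=7.5 cylinder lies entirely inside the r=10 cylinder at (-1.5, 0.5), so the union is just the r=10 cylinder at (-1.5, 0.5) — area = 300.00 mm². Overall, the cross-section is a single solid region. Net area = 300.00 mm².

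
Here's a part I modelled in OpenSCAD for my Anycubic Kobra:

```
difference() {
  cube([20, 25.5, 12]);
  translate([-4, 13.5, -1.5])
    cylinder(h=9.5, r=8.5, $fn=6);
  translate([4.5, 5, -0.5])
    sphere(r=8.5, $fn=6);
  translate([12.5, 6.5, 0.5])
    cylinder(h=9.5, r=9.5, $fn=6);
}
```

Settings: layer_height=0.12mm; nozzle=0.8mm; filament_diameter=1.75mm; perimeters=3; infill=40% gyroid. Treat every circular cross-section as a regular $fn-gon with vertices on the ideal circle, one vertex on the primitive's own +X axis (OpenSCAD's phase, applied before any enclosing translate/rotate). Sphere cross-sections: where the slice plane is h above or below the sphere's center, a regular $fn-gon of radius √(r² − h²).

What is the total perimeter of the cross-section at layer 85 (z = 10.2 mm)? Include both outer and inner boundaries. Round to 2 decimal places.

91.00 mm

At z = 10.2 mm: the cube (footprint 20×25.5) is included at this height (perimeter 91.00 mm); the cylinder at (-4, 13.5) does not reach this height (z outside [-1.5, 8]); the sphere at (4.5, 5) is absent (|z−center|=10.700 > r=8.5); the cylinder at (12.5, 6.5) does not reach this height (z outside [0.5, 10]); Taking the first minus the rest: none of the subtracted shapes is present at this height, so the 20×25.5 cube is unchanged — boundary = 91.00 mm. Overall, the cross-section is a single solid region. Total boundary length (outer) = 91.00 mm.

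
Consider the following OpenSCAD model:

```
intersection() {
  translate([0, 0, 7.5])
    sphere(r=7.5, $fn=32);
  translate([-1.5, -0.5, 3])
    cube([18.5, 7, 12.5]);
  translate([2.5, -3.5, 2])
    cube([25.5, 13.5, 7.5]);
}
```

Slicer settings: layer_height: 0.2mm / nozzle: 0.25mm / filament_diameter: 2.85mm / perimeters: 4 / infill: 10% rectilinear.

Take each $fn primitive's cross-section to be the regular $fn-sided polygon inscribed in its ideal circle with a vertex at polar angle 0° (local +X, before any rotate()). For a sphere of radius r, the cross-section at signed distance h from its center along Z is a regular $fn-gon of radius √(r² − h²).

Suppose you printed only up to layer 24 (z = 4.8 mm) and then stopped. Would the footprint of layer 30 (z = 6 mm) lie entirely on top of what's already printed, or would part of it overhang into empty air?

Compare the two slices. At z = 4.8: the sphere: section is a regular 32-gon, circumradius = √(r²−h²) = √(7.5²−2.7²) = 6.997 (area = (32/2)·6.997²·sin(360°/32) = 152.83 mm²); the cube at (-1.5, -0.5) (footprint 18.5×7) is included at this height (area 129.50 mm²); the cube at (2.5, -3.5) is present — its section is the full 25.5×13.5 rectangle (area 344.25 mm²); Taking the intersection: the 18.5×7 cube at (-1.5, -0.5) partially overlaps the r=7.5 sphere; clipping to the common part keeps 51.39 mm²; the 25.5×13.5 cube at (2.5, -3.5) partially overlaps the running intersection; clipping to the common part keeps 23.39 mm² — area = 23.39 mm². At z = 6: the sphere: section is a regular 32-gon, circumradius = √(r²−h²) = √(7.5²−1.5²) = 7.348 (area = (32/2)·7.348²·sin(360°/32) = 168.56 mm²); the cube at (-1.5, -0.5) (footprint 18.5×7) is included at this height (area 129.50 mm²); the cube at (2.5, -3.5) is present — its section is the full 25.5×13.5 rectangle (area 344.25 mm²); After intersecting: the 18.5×7 cube at (-1.5, -0.5) partially overlaps the r=7.5 sphere; clipping to the common part keeps 54.42 mm²; the 25.5×13.5 cube at (2.5, -3.5) partially overlaps the running intersection; clipping to the common part keeps 26.42 mm² — area = 26.42 mm². Checking containment: at z = 6 the cross-section extends beyond the z = 4.8 cross-section by about 3.03 mm².

part overhangs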